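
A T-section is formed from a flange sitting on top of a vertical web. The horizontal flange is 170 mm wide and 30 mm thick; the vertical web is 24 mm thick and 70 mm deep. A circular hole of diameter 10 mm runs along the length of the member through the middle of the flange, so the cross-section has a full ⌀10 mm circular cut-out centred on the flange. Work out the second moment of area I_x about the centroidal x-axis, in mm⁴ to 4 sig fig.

I_x ≈ 4.215 × 10⁶ mm⁴

Break the section into simple shapes (no overlaps), measuring from the bottom-left corner of the bounding box.
Flange: 170 × 30, A = 5 100 mm², y = 85 mm, Ī = 382 500 mm⁴.
Web: 24 × 70, A = 1 680 mm², y = 35 mm, Ī = 686 000 mm⁴.
Hole (subtracted): ⌀10, A = 78.5398 mm², y = 85 mm, Ī = 490.874 mm⁴.
Centroid: ȳ = ΣA·y / ΣA = 72.4654 mm.
Transfer each piece to the centroidal x-axis using Ī + A·d² with d = y − 72.4654:
  flange: d = 12.5346 mm → contributes +1 183 790 mm⁴
  web: d = -37.4654 mm → contributes +3 044 145 mm⁴
  hole: d = 12.5346 mm → contributes −12830.7 mm⁴
Total I = 4 215 104 mm⁴.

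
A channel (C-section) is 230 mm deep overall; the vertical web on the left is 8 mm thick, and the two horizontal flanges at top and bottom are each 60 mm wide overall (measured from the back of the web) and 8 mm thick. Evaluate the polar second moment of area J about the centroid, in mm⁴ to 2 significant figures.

Split into non-overlapping primitives; take the origin at the lower-left of the bounding box.
Web: 8 × 230, A = 1 840 mm², y = 115 mm, Ī = 8 111 333 mm⁴.
Top flange (beyond web): 52 × 8, A = 416 mm², y = 226 mm, Ī = 2 219 mm⁴.
Bottom flange (beyond web): 52 × 8, A = 416 mm², y = 4 mm, Ī = 2 219 mm⁴.
By symmetry the centroid is at mid-height, ȳ = 115 mm.
Transfer each piece to the centroidal x-axis using Ī + A·d² with d = y − 115:
  web: d = 0 mm → contributes +8 111 333 mm⁴
  top flange (beyond web): d = 111 mm → contributes +5 127 755 mm⁴
  bottom flange (beyond web): d = -111 mm → contributes +5 127 755 mm⁴
Total I = 18 366 843 mm⁴.
For the y-axis: x̄ = 13.34 mm.
Repeating about the centroidal y-axis gives I_y = 712 931 mm⁴.
Polar second moment: J = I_x + I_y = 19 079 774 mm⁴.

J ≈ 1.9 × 10⁷ mm⁴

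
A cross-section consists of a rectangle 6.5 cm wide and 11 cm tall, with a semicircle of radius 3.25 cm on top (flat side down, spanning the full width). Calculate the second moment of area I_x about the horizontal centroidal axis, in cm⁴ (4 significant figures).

Split into non-overlapping primitives; take the origin at the lower-left of the bounding box.
Rectangular body: 6.5 × 11, A = 71.5 cm², y = 5.5 cm, Ī = 720.958 cm⁴.
Semicircular cap: semicircle r = 3.25, A = 16.5915 cm², y = 12.3793 cm, Ī = 12.2452 cm⁴.
Centroid: ȳ = ΣA·y / ΣA = 6.79568 cm.
Transfer each piece to the horizontal centroidal axis using Ī + A·d² with d = y − 6.79568:
  rectangular body: d = -1.29568 cm → contributes +840.992 cm⁴
  semicircular cap: d = 5.58366 cm → contributes +529.523 cm⁴
Total I = 1370.52 cm⁴.

I_x ≈ 1371 cm⁴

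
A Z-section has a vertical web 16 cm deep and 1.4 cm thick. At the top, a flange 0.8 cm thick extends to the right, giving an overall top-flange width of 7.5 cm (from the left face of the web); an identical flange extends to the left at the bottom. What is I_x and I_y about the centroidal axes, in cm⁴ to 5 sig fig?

Split into non-overlapping primitives; take the origin at the lower-left of the bounding box.
Web: 1.4 × 16, A = 22.4 cm², y = 8 cm, Ī = 477.8667 cm⁴.
Top flange (beyond web): 6.1 × 0.8, A = 4.88 cm², y = 15.6 cm, Ī = 0.2602667 cm⁴.
Bottom flange (beyond web): 6.1 × 0.8, A = 4.88 cm², y = 0.4 cm, Ī = 0.2602667 cm⁴.
Centroid: ȳ = ΣA·y / ΣA = 8 cm.
Transfer each piece to the centroidal x-axis using Ī + A·d² with d = y − 8:
  web: d = 0 cm → contributes +477.8667 cm⁴
  top flange (beyond web): d = 7.6 cm → contributes +282.1291 cm⁴
  bottom flange (beyond web): d = -7.6 cm → contributes +282.1291 cm⁴
Total I = 1042.125 cm⁴.
For the y-axis: x̄ = 6.8 cm.
Repeating about the centroidal y-axis gives I_y = 171.1728 cm⁴.

I_x ≈ 1042.1 cm⁴, I_y ≈ 171.17 cm⁴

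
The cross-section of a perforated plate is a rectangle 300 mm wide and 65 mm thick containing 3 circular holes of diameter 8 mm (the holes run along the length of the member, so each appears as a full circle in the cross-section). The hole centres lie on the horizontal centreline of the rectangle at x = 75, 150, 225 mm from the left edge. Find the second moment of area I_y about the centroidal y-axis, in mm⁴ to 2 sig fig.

I_y ≈ 1.5 × 10⁸ mm⁴

Treat the section as a set of non-overlapping primitives; coordinates are from the bounding-box lower-left.
Plate: 300 × 65, A = 19 500 mm², x = 150 mm, Ī = 146 250 000 mm⁴.
Hole 1 (subtracted): ⌀8, A = 50.27 mm², x = 75 mm, Ī = 201.1 mm⁴.
Hole 2 (subtracted): ⌀8, A = 50.27 mm², x = 150 mm, Ī = 201.1 mm⁴.
Hole 3 (subtracted): ⌀8, A = 50.27 mm², x = 225 mm, Ī = 201.1 mm⁴.
By symmetry the centroid is at mid-width, x̄ = 150 mm.
Transfer each piece to the centroidal y-axis using Ī + A·d² with d = x − 150:
  plate: d = 0 mm → contributes +146 250 000 mm⁴
  hole 1: d = -75 mm → contributes −282 944 mm⁴
  hole 2: d = 0 mm → contributes −201.1 mm⁴
  hole 3: d = 75 mm → contributes −282 944 mm⁴
Total I = 145 683 910 mm⁴.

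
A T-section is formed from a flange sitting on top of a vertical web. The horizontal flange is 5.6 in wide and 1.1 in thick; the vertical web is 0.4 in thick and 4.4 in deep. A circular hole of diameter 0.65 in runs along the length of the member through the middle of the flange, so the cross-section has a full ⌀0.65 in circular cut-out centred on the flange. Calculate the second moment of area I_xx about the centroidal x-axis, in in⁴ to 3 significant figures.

I_xx ≈ 13.7 in⁴

Decompose the section into non-overlapping parts with the origin at the bottom-left of its bounding rectangle.
Flange: 5.6 × 1.1, A = 6.16 in², y = 4.95 in, Ī = 0.62113 in⁴.
Web: 0.4 × 4.4, A = 1.76 in², y = 2.2 in, Ī = 2.8395 in⁴.
Hole (subtracted): ⌀0.65, A = 0.33183 in², y = 4.95 in, Ī = 0.0087624 in⁴.
Centroid: ȳ = ΣA·y / ΣA = 4.3122 in.
Transfer each piece to the centroidal x-axis using Ī + A·d² with d = y − 4.3122:
  flange: d = 0.63784 in → contributes +3.1272 in⁴
  web: d = -2.1122 in → contributes +10.691 in⁴
  hole: d = 0.63784 in → contributes −0.14376 in⁴
Total I = 13.675 in⁴.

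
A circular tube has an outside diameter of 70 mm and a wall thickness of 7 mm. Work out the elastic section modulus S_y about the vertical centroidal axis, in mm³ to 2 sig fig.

S_y ≈ 2.0 × 10⁴ mm³

Decompose the section into non-overlapping parts with the origin at the bottom-left of its bounding rectangle.
Outer circle: ⌀70, A = 3 848 mm², x = 35 mm, Ī = 1 178 588 mm⁴.
Bore (subtracted): ⌀56, A = 2 463 mm², x = 35 mm, Ī = 482 750 mm⁴.
By symmetry the centroid is at mid-width, x̄ = 35 mm.
All pieces are centred on the vertical centroidal axis, so I = ΣĪ (holes subtracted) = 695 838 mm⁴.
Extreme fibre distance c = 35 mm; S = I/c = 19 881 mm³.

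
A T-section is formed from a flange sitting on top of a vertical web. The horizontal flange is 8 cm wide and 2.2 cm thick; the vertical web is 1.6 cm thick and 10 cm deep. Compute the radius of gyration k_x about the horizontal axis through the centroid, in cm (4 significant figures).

k_x ≈ 3.669 cm

Break the section into simple shapes (no overlaps), measuring from the bottom-left corner of the bounding box.
Flange: 8 × 2.2, A = 17.6 cm², y = 11.1 cm, Ī = 7.09867 cm⁴.
Web: 1.6 × 10, A = 16 cm², y = 5 cm, Ī = 133.333 cm⁴.
Centroid: ȳ = ΣA·y / ΣA = 8.19524 cm.
Transfer each piece to the horizontal axis through the centroid using Ī + A·d² with d = y − 8.19524:
  flange: d = 2.90476 cm → contributes +155.601 cm⁴
  web: d = -3.19524 cm → contributes +296.686 cm⁴
Total I = 452.287 cm⁴.
Radius of gyration: k = √(I/A) = √(452.287 / 33.6) = 3.66891 cm.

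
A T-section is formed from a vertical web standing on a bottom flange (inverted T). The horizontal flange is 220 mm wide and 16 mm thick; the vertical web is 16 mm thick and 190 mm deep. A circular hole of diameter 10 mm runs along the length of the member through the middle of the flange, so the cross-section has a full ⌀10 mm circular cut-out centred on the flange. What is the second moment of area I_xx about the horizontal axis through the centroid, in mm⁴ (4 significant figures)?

Treat the section as a set of non-overlapping primitives; coordinates are from the bounding-box lower-left.
Flange: 220 × 16, A = 3 520 mm², y = 8 mm, Ī = 75093.3 mm⁴.
Web: 16 × 190, A = 3 040 mm², y = 111 mm, Ī = 9 145 333 mm⁴.
Hole (subtracted): ⌀10, A = 78.5398 mm², y = 8 mm, Ī = 490.874 mm⁴.
Centroid: ȳ = ΣA·y / ΣA = 56.3101 mm.
Transfer each piece to the horizontal axis through the centroid using Ī + A·d² with d = y − 56.3101:
  flange: d = -48.3101 mm → contributes +8 290 301 mm⁴
  web: d = 54.6899 mm → contributes +18 237 928 mm⁴
  hole: d = -48.3101 mm → contributes −183 792 mm⁴
Total I = 26 344 437 mm⁴.

I_xx ≈ 2.634 × 10⁷ mm⁴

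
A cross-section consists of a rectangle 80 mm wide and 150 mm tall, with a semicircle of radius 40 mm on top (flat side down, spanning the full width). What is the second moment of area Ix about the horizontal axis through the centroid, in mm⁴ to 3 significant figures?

Ix ≈ 4.04 × 10⁷ mm⁴

Break the section into simple shapes (no overlaps), measuring from the bottom-left corner of the bounding box.
Rectangular body: 80 × 150, A = 12 000 mm², y = 75 mm, Ī = 22 500 000 mm⁴.
Semicircular cap: semicircle r = 40, A = 2513.3 mm², y = 166.98 mm, Ī = 280 978 mm⁴.
Centroid: ȳ = ΣA·y / ΣA = 90.928 mm.
Transfer each piece to the horizontal axis through the centroid using Ī + A·d² with d = y − 90.928:
  rectangular body: d = -15.928 mm → contributes +25 544 277 mm⁴
  semicircular cap: d = 76.049 mm → contributes +14 816 330 mm⁴
Total I = 40 360 608 mm⁴.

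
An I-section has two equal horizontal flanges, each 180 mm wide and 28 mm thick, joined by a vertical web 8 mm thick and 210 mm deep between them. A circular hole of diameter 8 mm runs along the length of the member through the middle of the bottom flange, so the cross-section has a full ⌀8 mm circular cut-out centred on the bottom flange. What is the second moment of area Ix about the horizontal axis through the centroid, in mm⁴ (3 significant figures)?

Break the section into simple shapes (no overlaps), measuring from the bottom-left corner of the bounding box.
Bottom flange: 180 × 28, A = 5 040 mm², y = 14 mm, Ī = 329 280 mm⁴.
Web: 8 × 210, A = 1 680 mm², y = 133 mm, Ī = 6 174 000 mm⁴.
Top flange: 180 × 28, A = 5 040 mm², y = 252 mm, Ī = 329 280 mm⁴.
Hole (subtracted): ⌀8, A = 50.265 mm², y = 14 mm, Ī = 201.06 mm⁴.
Centroid: ȳ = ΣA·y / ΣA = 133.51 mm.
Transfer each piece to the horizontal axis through the centroid using Ī + A·d² with d = y − 133.51:
  bottom flange: d = -119.51 mm → contributes +72 314 777 mm⁴
  web: d = -0.51082 mm → contributes +6 174 438 mm⁴
  top flange: d = 118.49 mm → contributes +71 089 294 mm⁴
  hole: d = -119.51 mm → contributes −718 135 mm⁴
Total I = 148 860 374 mm⁴.

Ix ≈ 1.49 × 10⁸ mm⁴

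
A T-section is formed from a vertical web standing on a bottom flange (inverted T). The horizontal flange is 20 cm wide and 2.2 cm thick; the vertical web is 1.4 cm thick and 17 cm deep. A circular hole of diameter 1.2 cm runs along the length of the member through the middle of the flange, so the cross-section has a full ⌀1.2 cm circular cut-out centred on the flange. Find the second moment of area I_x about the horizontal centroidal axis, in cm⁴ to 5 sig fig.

I_x ≈ 2001.2 cm⁴

Split into non-overlapping primitives; take the origin at the lower-left of the bounding box.
Flange: 20 × 2.2, A = 44 cm², y = 1.1 cm, Ī = 17.74667 cm⁴.
Web: 1.4 × 17, A = 23.8 cm², y = 10.7 cm, Ī = 573.1833 cm⁴.
Hole (subtracted): ⌀1.2, A = 1.130973 cm², y = 1.1 cm, Ī = 0.1017876 cm⁴.
Centroid: ȳ = ΣA·y / ΣA = 4.527079 cm.
Transfer each piece to the horizontal centroidal axis using Ī + A·d² with d = y − 4.527079:
  flange: d = -3.427079 cm → contributes +534.5209 cm⁴
  web: d = 6.172921 cm → contributes +1480.081 cm⁴
  hole: d = -3.427079 cm → contributes −13.38492 cm⁴
Total I = 2001.217 cm⁴.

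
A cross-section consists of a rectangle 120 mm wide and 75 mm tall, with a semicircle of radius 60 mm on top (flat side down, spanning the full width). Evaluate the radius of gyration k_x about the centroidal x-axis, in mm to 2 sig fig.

k_x ≈ 36 mm

Decompose the section into non-overlapping parts with the origin at the bottom-left of its bounding rectangle.
Rectangular body: 120 × 75, A = 9 000 mm², y = 37.5 mm, Ī = 4 218 750 mm⁴.
Semicircular cap: semicircle r = 60, A = 5 655 mm², y = 100.5 mm, Ī = 1 422 450 mm⁴.
Centroid: ȳ = ΣA·y / ΣA = 61.8 mm.
Transfer each piece to the centroidal x-axis using Ī + A·d² with d = y − 61.8:
  rectangular body: d = -24.3 mm → contributes +9 531 496 mm⁴
  semicircular cap: d = 38.67 mm → contributes +9 877 948 mm⁴
Total I = 19 409 444 mm⁴.
Radius of gyration: k = √(I/A) = √(19 409 444 / 14 655) = 36.39 mm.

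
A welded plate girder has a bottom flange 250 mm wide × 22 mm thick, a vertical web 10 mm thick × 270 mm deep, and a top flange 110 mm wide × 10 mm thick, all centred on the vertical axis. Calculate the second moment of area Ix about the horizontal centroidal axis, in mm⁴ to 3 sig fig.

Decompose the section into non-overlapping parts with the origin at the bottom-left of its bounding rectangle.
Bottom plate: 250 × 22, A = 5 500 mm², y = 11 mm, Ī = 221 833 mm⁴.
Web plate: 10 × 270, A = 2 700 mm², y = 157 mm, Ī = 16 402 500 mm⁴.
Top plate: 110 × 10, A = 1 100 mm², y = 297 mm, Ī = 9166.7 mm⁴.
Centroid: ȳ = ΣA·y / ΣA = 87.215 mm.
Transfer each piece to the horizontal centroidal axis using Ī + A·d² with d = y − 87.215:
  bottom plate: d = -76.215 mm → contributes +32 169 873 mm⁴
  web plate: d = 69.785 mm → contributes +29 551 335 mm⁴
  top plate: d = 209.78 mm → contributes +48 419 863 mm⁴
Total I = 110 141 070 mm⁴.

Ix ≈ 1.10 × 10⁸ mm⁴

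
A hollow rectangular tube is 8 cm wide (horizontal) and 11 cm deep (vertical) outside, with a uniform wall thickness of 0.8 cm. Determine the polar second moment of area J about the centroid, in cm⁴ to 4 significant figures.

Split into non-overlapping primitives; take the origin at the lower-left of the bounding box.
Outer rectangle: 8 × 11, A = 88 cm², y = 5.5 cm, Ī = 887.333 cm⁴.
Inner void (subtracted): 6.4 × 9.4, A = 60.16 cm², y = 5.5 cm, Ī = 442.978 cm⁴.
By symmetry the centroid is at mid-height, ȳ = 5.5 cm.
All pieces are centred on the centroidal x-axis, so I = ΣĪ (holes subtracted) = 444.355 cm⁴.
Repeating about the centroidal y-axis gives I_y = 263.987 cm⁴.
Polar second moment: J = I_x + I_y = 708.342 cm⁴.

J ≈ 708.3 cm⁴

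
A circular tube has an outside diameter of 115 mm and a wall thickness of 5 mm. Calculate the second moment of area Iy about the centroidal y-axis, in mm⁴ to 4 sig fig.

Iy ≈ 2.619 × 10⁶ mm⁴

Break the section into simple shapes (no overlaps), measuring from the bottom-left corner of the bounding box.
Outer circle: ⌀115, A = 10386.9 mm², x = 57.5 mm, Ī = 8 585 414 mm⁴.
Bore (subtracted): ⌀105, A = 8659.01 mm², x = 57.5 mm, Ī = 5 966 602 mm⁴.
By symmetry the centroid is at mid-width, x̄ = 57.5 mm.
All pieces are centred on the centroidal y-axis, so I = ΣĪ (holes subtracted) = 2 618 812 mm⁴.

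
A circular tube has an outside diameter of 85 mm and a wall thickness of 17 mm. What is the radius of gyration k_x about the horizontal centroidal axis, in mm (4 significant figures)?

k_x ≈ 24.78 mm

Split into non-overlapping primitives; take the origin at the lower-left of the bounding box.
Outer circle: ⌀85, A = 5674.5 mm², y = 42.5 mm, Ī = 2 562 392 mm⁴.
Bore (subtracted): ⌀51, A = 2042.82 mm², y = 42.5 mm, Ī = 332 086 mm⁴.
By symmetry the centroid is at mid-height, ȳ = 42.5 mm.
All pieces are centred on the horizontal centroidal axis, so I = ΣĪ (holes subtracted) = 2 230 306 mm⁴.
Radius of gyration: k = √(I/A) = √(2 230 306 / 3631.68) = 24.7815 mm.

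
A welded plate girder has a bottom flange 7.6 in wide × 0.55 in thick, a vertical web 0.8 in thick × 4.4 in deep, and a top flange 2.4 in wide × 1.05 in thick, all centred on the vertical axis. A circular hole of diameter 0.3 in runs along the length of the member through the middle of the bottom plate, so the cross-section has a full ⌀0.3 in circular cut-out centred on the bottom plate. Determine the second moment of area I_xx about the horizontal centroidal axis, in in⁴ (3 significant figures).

Break the section into simple shapes (no overlaps), measuring from the bottom-left corner of the bounding box.
Bottom plate: 7.6 × 0.55, A = 4.18 in², y = 0.275 in, Ī = 0.10537 in⁴.
Web plate: 0.8 × 4.4, A = 3.52 in², y = 2.75 in, Ī = 5.6789 in⁴.
Top plate: 2.4 × 1.05, A = 2.52 in², y = 5.475 in, Ī = 0.23153 in⁴.
Hole (subtracted): ⌀0.3, A = 0.070686 in², y = 0.275 in, Ī = 0.00039761 in⁴.
Centroid: ȳ = ΣA·y / ΣA = 2.4245 in.
Transfer each piece to the horizontal centroidal axis using Ī + A·d² with d = y − 2.4245:
  bottom plate: d = -2.1495 in → contributes +19.419 in⁴
  web plate: d = 0.3255 in → contributes +6.0519 in⁴
  top plate: d = 3.0505 in → contributes +23.681 in⁴
  hole: d = -2.1495 in → contributes −0.32699 in⁴
Total I = 48.825 in⁴.

I_xx ≈ 48.8 in⁴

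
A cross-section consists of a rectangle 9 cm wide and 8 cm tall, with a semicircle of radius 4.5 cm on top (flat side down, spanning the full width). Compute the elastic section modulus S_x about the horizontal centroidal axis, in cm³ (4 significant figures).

Decompose the section into non-overlapping parts with the origin at the bottom-left of its bounding rectangle.
Rectangular body: 9 × 8, A = 72 cm², y = 4 cm, Ī = 384 cm⁴.
Semicircular cap: semicircle r = 4.5, A = 31.8086 cm², y = 9.90986 cm, Ī = 45.0072 cm⁴.
Centroid: ȳ = ΣA·y / ΣA = 5.81088 cm.
Transfer each piece to the horizontal centroidal axis using Ī + A·d² with d = y − 5.81088:
  rectangular body: d = -1.81088 cm → contributes +620.107 cm⁴
  semicircular cap: d = 4.09898 cm → contributes +579.445 cm⁴
Total I = 1199.55 cm⁴.
Extreme fibre distance c = 6.68912 cm; S = I/c = 179.329 cm³.

S_x ≈ 179.3 cm³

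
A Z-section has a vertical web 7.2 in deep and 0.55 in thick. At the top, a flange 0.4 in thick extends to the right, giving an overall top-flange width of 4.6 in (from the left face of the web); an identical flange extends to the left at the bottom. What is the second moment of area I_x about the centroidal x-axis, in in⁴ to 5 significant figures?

I_x ≈ 54.605 in⁴

Treat the section as a set of non-overlapping primitives; coordinates are from the bounding-box lower-left.
Web: 0.55 × 7.2, A = 3.96 in², y = 3.6 in, Ī = 17.1072 in⁴.
Top flange (beyond web): 4.05 × 0.4, A = 1.62 in², y = 7 in, Ī = 0.0216 in⁴.
Bottom flange (beyond web): 4.05 × 0.4, A = 1.62 in², y = 0.2 in, Ī = 0.0216 in⁴.
Centroid: ȳ = ΣA·y / ΣA = 3.6 in.
Transfer each piece to the centroidal x-axis using Ī + A·d² with d = y − 3.6:
  web: d = 0 in → contributes +17.1072 in⁴
  top flange (beyond web): d = 3.4 in → contributes +18.7488 in⁴
  bottom flange (beyond web): d = -3.4 in → contributes +18.7488 in⁴
Total I = 54.6048 in⁴.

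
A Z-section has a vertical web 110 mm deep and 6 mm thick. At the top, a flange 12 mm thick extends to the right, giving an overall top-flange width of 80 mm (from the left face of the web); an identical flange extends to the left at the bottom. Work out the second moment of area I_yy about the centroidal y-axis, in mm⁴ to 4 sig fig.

I_yy ≈ 3.654 × 10⁶ mm⁴

Decompose the section into non-overlapping parts with the origin at the bottom-left of its bounding rectangle.
Web: 6 × 110, A = 660 mm², x = 77 mm, Ī = 1 980 mm⁴.
Top flange (beyond web): 74 × 12, A = 888 mm², x = 117 mm, Ī = 405 224 mm⁴.
Bottom flange (beyond web): 74 × 12, A = 888 mm², x = 37 mm, Ī = 405 224 mm⁴.
Centroid: x̄ = ΣA·x / ΣA = 77 mm.
Transfer each piece to the centroidal y-axis using Ī + A·d² with d = x − 77:
  web: d = 0 mm → contributes +1 980 mm⁴
  top flange (beyond web): d = 40 mm → contributes +1 826 024 mm⁴
  bottom flange (beyond web): d = -40 mm → contributes +1 826 024 mm⁴
Total I = 3 654 028 mm⁴.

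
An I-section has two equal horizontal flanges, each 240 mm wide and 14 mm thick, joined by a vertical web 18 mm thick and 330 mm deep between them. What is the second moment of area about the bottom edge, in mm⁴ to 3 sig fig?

Decompose the section into non-overlapping parts with the origin at the bottom-left of its bounding rectangle.
Bottom flange: 240 × 14, A = 3 360 mm², y = 7 mm, Ī = 54 880 mm⁴.
Web: 18 × 330, A = 5 940 mm², y = 179 mm, Ī = 53 905 500 mm⁴.
Top flange: 240 × 14, A = 3 360 mm², y = 351 mm, Ī = 54 880 mm⁴.
Transfer each piece to the bottom edge using Ī + A·d² with d = y − 0:
  bottom flange: d = 7 mm → contributes +219 520 mm⁴
  web: d = 179 mm → contributes +244 229 040 mm⁴
  top flange: d = 351 mm → contributes +414 010 240 mm⁴
Total I = 658 458 800 mm⁴.

I_base ≈ 6.58 × 10⁸ mm⁴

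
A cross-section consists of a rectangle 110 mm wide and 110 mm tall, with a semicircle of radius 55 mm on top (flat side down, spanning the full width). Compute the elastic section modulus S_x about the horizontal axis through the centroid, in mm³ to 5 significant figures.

S_x ≈ 3.8842 × 10⁵ mm³

Treat the section as a set of non-overlapping primitives; coordinates are from the bounding-box lower-left.
Rectangular body: 110 × 110, A = 12 100 mm², y = 55 mm, Ī = 12 200 833 mm⁴.
Semicircular cap: semicircle r = 55, A = 4751.659 mm², y = 133.3427 mm, Ī = 1 004 345 mm⁴.
Centroid: ȳ = ΣA·y / ΣA = 77.09028 mm.
Transfer each piece to the horizontal axis through the centroid using Ī + A·d² with d = y − 77.09028:
  rectangular body: d = -22.09028 mm → contributes +18 105 398 mm⁴
  semicircular cap: d = 56.25244 mm → contributes +16 040 196 mm⁴
Total I = 34 145 595 mm⁴.
Extreme fibre distance c = 87.90972 mm; S = I/c = 388416.6 mm³.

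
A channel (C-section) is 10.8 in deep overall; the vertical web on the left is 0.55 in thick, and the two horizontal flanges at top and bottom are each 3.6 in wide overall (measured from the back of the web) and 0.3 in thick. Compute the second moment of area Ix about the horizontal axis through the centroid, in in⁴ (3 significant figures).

Ix ≈ 108 in⁴

Break the section into simple shapes (no overlaps), measuring from the bottom-left corner of the bounding box.
Web: 0.55 × 10.8, A = 5.94 in², y = 5.4 in, Ī = 57.737 in⁴.
Top flange (beyond web): 3.05 × 0.3, A = 0.915 in², y = 10.65 in, Ī = 0.0068625 in⁴.
Bottom flange (beyond web): 3.05 × 0.3, A = 0.915 in², y = 0.15 in, Ī = 0.0068625 in⁴.
By symmetry the centroid is at mid-height, ȳ = 5.4 in.
Transfer each piece to the horizontal axis through the centroid using Ī + A·d² with d = y − 5.4:
  web: d = 0 in → contributes +57.737 in⁴
  top flange (beyond web): d = 5.25 in → contributes +25.227 in⁴
  bottom flange (beyond web): d = -5.25 in → contributes +25.227 in⁴
Total I = 108.19 in⁴.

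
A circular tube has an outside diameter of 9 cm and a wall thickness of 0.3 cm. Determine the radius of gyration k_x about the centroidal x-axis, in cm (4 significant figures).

Break the section into simple shapes (no overlaps), measuring from the bottom-left corner of the bounding box.
Outer circle: ⌀9, A = 63.6173 cm², y = 4.5 cm, Ī = 322.062 cm⁴.
Bore (subtracted): ⌀8.4, A = 55.4177 cm², y = 4.5 cm, Ī = 244.392 cm⁴.
By symmetry the centroid is at mid-height, ȳ = 4.5 cm.
All pieces are centred on the centroidal x-axis, so I = ΣĪ (holes subtracted) = 77.6703 cm⁴.
Radius of gyration: k = √(I/A) = √(77.6703 / 8.19956) = 3.07774 cm.

k_x ≈ 3.078 cm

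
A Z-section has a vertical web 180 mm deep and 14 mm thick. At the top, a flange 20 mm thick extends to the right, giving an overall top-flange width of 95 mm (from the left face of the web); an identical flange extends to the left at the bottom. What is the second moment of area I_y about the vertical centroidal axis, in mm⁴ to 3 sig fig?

Decompose the section into non-overlapping parts with the origin at the bottom-left of its bounding rectangle.
Web: 14 × 180, A = 2 520 mm², x = 88 mm, Ī = 41 160 mm⁴.
Top flange (beyond web): 81 × 20, A = 1 620 mm², x = 135.5 mm, Ī = 885 735 mm⁴.
Bottom flange (beyond web): 81 × 20, A = 1 620 mm², x = 40.5 mm, Ī = 885 735 mm⁴.
Centroid: x̄ = ΣA·x / ΣA = 88 mm.
Transfer each piece to the vertical centroidal axis using Ī + A·d² with d = x − 88:
  web: d = 0 mm → contributes +41 160 mm⁴
  top flange (beyond web): d = 47.5 mm → contributes +4 540 860 mm⁴
  bottom flange (beyond web): d = -47.5 mm → contributes +4 540 860 mm⁴
Total I = 9 122 880 mm⁴.

I_y ≈ 9.12 × 10⁶ mm⁴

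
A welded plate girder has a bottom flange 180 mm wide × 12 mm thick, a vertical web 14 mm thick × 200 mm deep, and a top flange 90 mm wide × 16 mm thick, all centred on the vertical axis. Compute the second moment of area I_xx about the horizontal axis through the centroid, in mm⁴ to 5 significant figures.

I_xx ≈ 4.9613 × 10⁷ mm⁴

Split into non-overlapping primitives; take the origin at the lower-left of the bounding box.
Bottom plate: 180 × 12, A = 2 160 mm², y = 6 mm, Ī = 25 920 mm⁴.
Web plate: 14 × 200, A = 2 800 mm², y = 112 mm, Ī = 9 333 333 mm⁴.
Top plate: 90 × 16, A = 1 440 mm², y = 220 mm, Ī = 30 720 mm⁴.
Centroid: ȳ = ΣA·y / ΣA = 100.525 mm.
Transfer each piece to the horizontal axis through the centroid using Ī + A·d² with d = y − 100.525:
  bottom plate: d = -94.525 mm → contributes +19 325 467 mm⁴
  web plate: d = 11.475 mm → contributes +9 702 025 mm⁴
  top plate: d = 119.475 mm → contributes +20 585 677 mm⁴
Total I = 49 613 169 mm⁴.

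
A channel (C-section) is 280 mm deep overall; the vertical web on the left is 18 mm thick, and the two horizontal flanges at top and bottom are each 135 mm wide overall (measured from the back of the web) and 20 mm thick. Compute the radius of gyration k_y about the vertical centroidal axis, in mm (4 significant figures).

k_y ≈ 41.24 mm

Decompose the section into non-overlapping parts with the origin at the bottom-left of its bounding rectangle.
Web: 18 × 280, A = 5 040 mm², x = 9 mm, Ī = 136 080 mm⁴.
Top flange (beyond web): 117 × 20, A = 2 340 mm², x = 76.5 mm, Ī = 2 669 355 mm⁴.
Bottom flange (beyond web): 117 × 20, A = 2 340 mm², x = 76.5 mm, Ī = 2 669 355 mm⁴.
Centroid: x̄ = ΣA·x / ΣA = 41.5 mm.
Transfer each piece to the vertical centroidal axis using Ī + A·d² with d = x − 41.5:
  web: d = -32.5 mm → contributes +5 459 580 mm⁴
  top flange (beyond web): d = 35 mm → contributes +5 535 855 mm⁴
  bottom flange (beyond web): d = 35 mm → contributes +5 535 855 mm⁴
Total I = 16 531 290 mm⁴.
Radius of gyration: k = √(I/A) = √(16 531 290 / 9 720) = 41.2402 mm.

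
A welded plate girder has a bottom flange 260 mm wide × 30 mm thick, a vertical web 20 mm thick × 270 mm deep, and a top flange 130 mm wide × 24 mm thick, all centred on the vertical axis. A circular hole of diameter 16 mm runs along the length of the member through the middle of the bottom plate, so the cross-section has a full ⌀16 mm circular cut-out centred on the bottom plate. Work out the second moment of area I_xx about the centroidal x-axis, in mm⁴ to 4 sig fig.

I_xx ≈ 2.431 × 10⁸ mm⁴

Split into non-overlapping primitives; take the origin at the lower-left of the bounding box.
Bottom plate: 260 × 30, A = 7 800 mm², y = 15 mm, Ī = 585 000 mm⁴.
Web plate: 20 × 270, A = 5 400 mm², y = 165 mm, Ī = 32 805 000 mm⁴.
Top plate: 130 × 24, A = 3 120 mm², y = 312 mm, Ī = 149 760 mm⁴.
Hole (subtracted): ⌀16, A = 201.062 mm², y = 15 mm, Ī = 3216.99 mm⁴.
Centroid: ȳ = ΣA·y / ΣA = 122.739 mm.
Transfer each piece to the centroidal x-axis using Ī + A·d² with d = y − 122.739:
  bottom plate: d = -107.739 mm → contributes +91 125 179 mm⁴
  web plate: d = 42.2609 mm → contributes +42 449 308 mm⁴
  top plate: d = 189.261 mm → contributes +111 907 179 mm⁴
  hole: d = -107.739 mm → contributes −2 337 087 mm⁴
Total I = 243 144 580 mm⁴.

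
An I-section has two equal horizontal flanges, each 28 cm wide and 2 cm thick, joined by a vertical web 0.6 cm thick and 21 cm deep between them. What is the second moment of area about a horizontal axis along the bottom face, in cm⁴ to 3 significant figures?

Split into non-overlapping primitives; take the origin at the lower-left of the bounding box.
Bottom flange: 28 × 2, A = 56 cm², y = 1 cm, Ī = 18.667 cm⁴.
Web: 0.6 × 21, A = 12.6 cm², y = 12.5 cm, Ī = 463.05 cm⁴.
Top flange: 28 × 2, A = 56 cm², y = 24 cm, Ī = 18.667 cm⁴.
Transfer each piece to the base of the section using Ī + A·d² with d = y − 0:
  bottom flange: d = 1 cm → contributes +74.667 cm⁴
  web: d = 12.5 cm → contributes +2431.8 cm⁴
  top flange: d = 24 cm → contributes +32 275 cm⁴
Total I = 34 781 cm⁴.

I_base ≈ 3.48 × 10⁴ cm⁴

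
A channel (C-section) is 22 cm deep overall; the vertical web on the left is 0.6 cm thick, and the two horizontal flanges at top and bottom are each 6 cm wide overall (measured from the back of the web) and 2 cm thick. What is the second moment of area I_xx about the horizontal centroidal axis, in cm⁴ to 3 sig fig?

Split into non-overlapping primitives; take the origin at the lower-left of the bounding box.
Web: 0.6 × 22, A = 13.2 cm², y = 11 cm, Ī = 532.4 cm⁴.
Top flange (beyond web): 5.4 × 2, A = 10.8 cm², y = 21 cm, Ī = 3.6 cm⁴.
Bottom flange (beyond web): 5.4 × 2, A = 10.8 cm², y = 1 cm, Ī = 3.6 cm⁴.
By symmetry the centroid is at mid-height, ȳ = 11 cm.
Transfer each piece to the horizontal centroidal axis using Ī + A·d² with d = y − 11:
  web: d = 0 cm → contributes +532.4 cm⁴
  top flange (beyond web): d = 10 cm → contributes +1083.6 cm⁴
  bottom flange (beyond web): d = -10 cm → contributes +1083.6 cm⁴
Total I = 2699.6 cm⁴.

I_xx ≈ 2700 cm⁴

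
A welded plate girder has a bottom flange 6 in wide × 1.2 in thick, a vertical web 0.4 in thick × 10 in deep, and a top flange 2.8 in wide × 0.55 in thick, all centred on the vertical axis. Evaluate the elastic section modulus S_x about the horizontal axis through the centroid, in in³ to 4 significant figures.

Split into non-overlapping primitives; take the origin at the lower-left of the bounding box.
Bottom plate: 6 × 1.2, A = 7.2 in², y = 0.6 in, Ī = 0.864 in⁴.
Web plate: 0.4 × 10, A = 4 in², y = 6.2 in, Ī = 33.3333 in⁴.
Top plate: 2.8 × 0.55, A = 1.54 in², y = 11.475 in, Ī = 0.0388208 in⁴.
Centroid: ȳ = ΣA·y / ΣA = 3.6728 in.
Transfer each piece to the horizontal axis through the centroid using Ī + A·d² with d = y − 3.6728:
  bottom plate: d = -3.0728 in → contributes +68.8472 in⁴
  web plate: d = 2.5272 in → contributes +58.8802 in⁴
  top plate: d = 7.8022 in → contributes +93.7852 in⁴
Total I = 221.513 in⁴.
Extreme fibre distance c = 8.0772 in; S = I/c = 27.4244 in³.

S_x ≈ 27.42 in³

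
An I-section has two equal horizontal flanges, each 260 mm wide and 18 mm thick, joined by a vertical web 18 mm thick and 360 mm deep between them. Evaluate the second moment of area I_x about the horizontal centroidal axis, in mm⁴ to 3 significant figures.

Decompose the section into non-overlapping parts with the origin at the bottom-left of its bounding rectangle.
Bottom flange: 260 × 18, A = 4 680 mm², y = 9 mm, Ī = 126 360 mm⁴.
Web: 18 × 360, A = 6 480 mm², y = 198 mm, Ī = 69 984 000 mm⁴.
Top flange: 260 × 18, A = 4 680 mm², y = 387 mm, Ī = 126 360 mm⁴.
By symmetry the centroid is at mid-height, ȳ = 198 mm.
Transfer each piece to the horizontal centroidal axis using Ī + A·d² with d = y − 198:
  bottom flange: d = -189 mm → contributes +167 300 640 mm⁴
  web: d = 0 mm → contributes +69 984 000 mm⁴
  top flange: d = 189 mm → contributes +167 300 640 mm⁴
Total I = 404 585 280 mm⁴.

I_x ≈ 4.05 × 10⁸ mm⁴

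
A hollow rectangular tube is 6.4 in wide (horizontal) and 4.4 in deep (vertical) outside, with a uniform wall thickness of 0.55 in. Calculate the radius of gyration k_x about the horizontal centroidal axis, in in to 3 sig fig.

Split into non-overlapping primitives; take the origin at the lower-left of the bounding box.
Outer rectangle: 6.4 × 4.4, A = 28.16 in², y = 2.2 in, Ī = 45.431 in⁴.
Inner void (subtracted): 5.3 × 3.3, A = 17.49 in², y = 2.2 in, Ī = 15.872 in⁴.
By symmetry the centroid is at mid-height, ȳ = 2.2 in.
All pieces are centred on the horizontal centroidal axis, so I = ΣĪ (holes subtracted) = 29.559 in⁴.
Radius of gyration: k = √(I/A) = √(29.559 / 10.67) = 1.6644 in.

k_x ≈ 1.66 in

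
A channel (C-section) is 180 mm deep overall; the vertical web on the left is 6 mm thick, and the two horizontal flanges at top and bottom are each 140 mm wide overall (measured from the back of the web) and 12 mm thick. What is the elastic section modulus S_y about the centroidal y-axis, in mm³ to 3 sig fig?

S_y ≈ 1.04 × 10⁵ mm³

Decompose the section into non-overlapping parts with the origin at the bottom-left of its bounding rectangle.
Web: 6 × 180, A = 1 080 mm², x = 3 mm, Ī = 3 240 mm⁴.
Top flange (beyond web): 134 × 12, A = 1 608 mm², x = 73 mm, Ī = 2 406 104 mm⁴.
Bottom flange (beyond web): 134 × 12, A = 1 608 mm², x = 73 mm, Ī = 2 406 104 mm⁴.
Centroid: x̄ = ΣA·x / ΣA = 55.402 mm.
Transfer each piece to the centroidal y-axis using Ī + A·d² with d = x − 55.402:
  web: d = -52.402 mm → contributes +2 968 914 mm⁴
  top flange (beyond web): d = 17.598 mm → contributes +2 904 072 mm⁴
  bottom flange (beyond web): d = 17.598 mm → contributes +2 904 072 mm⁴
Total I = 8 777 057 mm⁴.
Extreme fibre distance c = 84.598 mm; S = I/c = 103 750 mm³.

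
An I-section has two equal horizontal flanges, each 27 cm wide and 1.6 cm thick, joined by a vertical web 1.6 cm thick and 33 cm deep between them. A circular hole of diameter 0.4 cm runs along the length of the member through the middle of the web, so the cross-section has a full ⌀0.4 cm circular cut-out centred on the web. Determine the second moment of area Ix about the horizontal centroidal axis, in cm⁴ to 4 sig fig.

Ix ≈ 3.067 × 10⁴ cm⁴

Break the section into simple shapes (no overlaps), measuring from the bottom-left corner of the bounding box.
Bottom flange: 27 × 1.6, A = 43.2 cm², y = 0.8 cm, Ī = 9.216 cm⁴.
Web: 1.6 × 33, A = 52.8 cm², y = 18.1 cm, Ī = 4791.6 cm⁴.
Top flange: 27 × 1.6, A = 43.2 cm², y = 35.4 cm, Ī = 9.216 cm⁴.
Hole (subtracted): ⌀0.4, A = 0.125664 cm², y = 18.1 cm, Ī = 0.00125664 cm⁴.
By symmetry the centroid is at mid-height, ȳ = 18.1 cm.
Transfer each piece to the horizontal centroidal axis using Ī + A·d² with d = y − 18.1:
  bottom flange: d = -17.3 cm → contributes +12938.5 cm⁴
  web: d = 0 cm → contributes +4791.6 cm⁴
  top flange: d = 17.3 cm → contributes +12938.5 cm⁴
  hole: d = 0 cm → contributes −0.00125664 cm⁴
Total I = 30668.7 cm⁴.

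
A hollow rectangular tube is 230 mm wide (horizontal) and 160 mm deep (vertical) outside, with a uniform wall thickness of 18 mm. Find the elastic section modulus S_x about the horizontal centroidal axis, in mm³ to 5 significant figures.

S_x ≈ 5.9604 × 10⁵ mm³

Treat the section as a set of non-overlapping primitives; coordinates are from the bounding-box lower-left.
Outer rectangle: 230 × 160, A = 36 800 mm², y = 80 mm, Ī = 78 506 667 mm⁴.
Inner void (subtracted): 194 × 124, A = 24 056 mm², y = 80 mm, Ī = 30 823 755 mm⁴.
By symmetry the centroid is at mid-height, ȳ = 80 mm.
All pieces are centred on the horizontal centroidal axis, so I = ΣĪ (holes subtracted) = 47 682 912 mm⁴.
Extreme fibre distance c = 80 mm; S = I/c = 596036.4 mm³.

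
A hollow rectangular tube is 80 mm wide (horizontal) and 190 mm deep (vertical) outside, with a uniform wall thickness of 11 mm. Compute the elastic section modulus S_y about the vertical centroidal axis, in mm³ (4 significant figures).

Decompose the section into non-overlapping parts with the origin at the bottom-left of its bounding rectangle.
Outer rectangle: 80 × 190, A = 15 200 mm², x = 40 mm, Ī = 8 106 667 mm⁴.
Inner void (subtracted): 58 × 168, A = 9 744 mm², x = 40 mm, Ī = 2 731 568 mm⁴.
By symmetry the centroid is at mid-width, x̄ = 40 mm.
All pieces are centred on the vertical centroidal axis, so I = ΣĪ (holes subtracted) = 5 375 099 mm⁴.
Extreme fibre distance c = 40 mm; S = I/c = 134 377 mm³.

S_y ≈ 1.344 × 10⁵ mm³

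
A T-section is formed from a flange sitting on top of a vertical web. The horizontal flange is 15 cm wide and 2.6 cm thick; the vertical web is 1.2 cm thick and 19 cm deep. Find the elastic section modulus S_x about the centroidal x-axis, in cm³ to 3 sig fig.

Split into non-overlapping primitives; take the origin at the lower-left of the bounding box.
Flange: 15 × 2.6, A = 39 cm², y = 20.3 cm, Ī = 21.97 cm⁴.
Web: 1.2 × 19, A = 22.8 cm², y = 9.5 cm, Ī = 685.9 cm⁴.
Centroid: ȳ = ΣA·y / ΣA = 16.316 cm.
Transfer each piece to the centroidal x-axis using Ī + A·d² with d = y − 16.316:
  flange: d = 3.9845 cm → contributes +641.13 cm⁴
  web: d = -6.8155 cm → contributes +1 745 cm⁴
Total I = 2386.1 cm⁴.
Extreme fibre distance c = 16.316 cm; S = I/c = 146.25 cm³.

S_x ≈ 146 cm³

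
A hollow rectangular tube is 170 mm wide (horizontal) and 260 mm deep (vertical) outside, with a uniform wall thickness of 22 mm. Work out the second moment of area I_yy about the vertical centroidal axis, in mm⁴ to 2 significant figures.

Decompose the section into non-overlapping parts with the origin at the bottom-left of its bounding rectangle.
Outer rectangle: 170 × 260, A = 44 200 mm², x = 85 mm, Ī = 106 448 333 mm⁴.
Inner void (subtracted): 126 × 216, A = 27 216 mm², x = 85 mm, Ī = 36 006 768 mm⁴.
By symmetry the centroid is at mid-width, x̄ = 85 mm.
All pieces are centred on the vertical centroidal axis, so I = ΣĪ (holes subtracted) = 70 441 565 mm⁴.

I_yy ≈ 7.0 × 10⁷ mm⁴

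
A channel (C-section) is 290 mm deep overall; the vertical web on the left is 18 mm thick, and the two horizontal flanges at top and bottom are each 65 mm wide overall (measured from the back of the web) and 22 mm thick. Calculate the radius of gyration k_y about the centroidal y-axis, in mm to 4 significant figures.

k_y ≈ 16.92 mm

Split into non-overlapping primitives; take the origin at the lower-left of the bounding box.
Web: 18 × 290, A = 5 220 mm², x = 9 mm, Ī = 140 940 mm⁴.
Top flange (beyond web): 47 × 22, A = 1 034 mm², x = 41.5 mm, Ī = 190 342 mm⁴.
Bottom flange (beyond web): 47 × 22, A = 1 034 mm², x = 41.5 mm, Ī = 190 342 mm⁴.
Centroid: x̄ = ΣA·x / ΣA = 18.222 mm.
Transfer each piece to the centroidal y-axis using Ī + A·d² with d = x − 18.222:
  web: d = -9.22201 mm → contributes +584 877 mm⁴
  top flange (beyond web): d = 23.278 mm → contributes +750 630 mm⁴
  bottom flange (beyond web): d = 23.278 mm → contributes +750 630 mm⁴
Total I = 2 086 138 mm⁴.
Radius of gyration: k = √(I/A) = √(2 086 138 / 7 288) = 16.9187 mm.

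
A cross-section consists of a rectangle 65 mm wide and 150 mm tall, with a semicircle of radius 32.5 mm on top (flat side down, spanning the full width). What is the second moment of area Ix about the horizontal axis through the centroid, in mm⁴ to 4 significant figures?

Decompose the section into non-overlapping parts with the origin at the bottom-left of its bounding rectangle.
Rectangular body: 65 × 150, A = 9 750 mm², y = 75 mm, Ī = 18 281 250 mm⁴.
Semicircular cap: semicircle r = 32.5, A = 1659.15 mm², y = 163.793 mm, Ī = 122 452 mm⁴.
Centroid: ȳ = ΣA·y / ΣA = 87.9126 mm.
Transfer each piece to the horizontal axis through the centroid using Ī + A·d² with d = y − 87.9126:
  rectangular body: d = -12.9126 mm → contributes +19 906 921 mm⁴
  semicircular cap: d = 75.8808 mm → contributes +9 675 690 mm⁴
Total I = 29 582 611 mm⁴.

Ix ≈ 2.958 × 10⁷ mm⁴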